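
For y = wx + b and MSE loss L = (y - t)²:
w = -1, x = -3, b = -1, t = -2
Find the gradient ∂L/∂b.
∂L/∂b = 8

y = wx + b = (-1)(-3) + -1 = 2
∂L/∂y = 2(y - t) = 2(2 - -2) = 8
∂y/∂b = 1
∂L/∂b = ∂L/∂y · ∂y/∂b = 8 × 1 = 8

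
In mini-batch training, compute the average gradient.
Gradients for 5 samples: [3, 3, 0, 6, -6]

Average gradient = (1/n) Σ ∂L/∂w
Average gradient = 1.2

Average = (1/5)(3 + 3 + 0 + 6 + -6) = 6/5 = 1.2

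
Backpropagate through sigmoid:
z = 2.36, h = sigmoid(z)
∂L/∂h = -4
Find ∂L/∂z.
∂L/∂z = -0.3153

σ(2.36) = 0.9137
σ'(2.36) = σ(2.36)(1 - σ(2.36)) = 0.9137 × 0.08627 = 0.07883
∂L/∂z = ∂L/∂h · σ'(z) = -4 × 0.07883 = -0.3153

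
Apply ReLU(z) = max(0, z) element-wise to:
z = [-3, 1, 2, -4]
h = [0, 1, 2, 0]

ReLU applied element-wise: max(0,-3)=0, max(0,1)=1, max(0,2)=2, max(0,-4)=0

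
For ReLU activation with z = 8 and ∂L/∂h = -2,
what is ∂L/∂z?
∂L/∂z = -2

h = ReLU(8) = 8
Since z > 0: ∂h/∂z = 1
∂L/∂z = ∂L/∂h · ∂h/∂z = -2 × 1 = -2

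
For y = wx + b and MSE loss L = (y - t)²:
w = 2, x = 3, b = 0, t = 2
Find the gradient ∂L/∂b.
∂L/∂b = 8

y = wx + b = (2)(3) + 0 = 6
∂L/∂y = 2(y - t) = 2(6 - 2) = 8
∂y/∂b = 1
∂L/∂b = ∂L/∂y · ∂y/∂b = 8 × 1 = 8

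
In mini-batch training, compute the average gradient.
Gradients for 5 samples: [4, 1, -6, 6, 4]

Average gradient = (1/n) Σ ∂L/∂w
Average gradient = 1.8

Average = (1/5)(4 + 1 + -6 + 6 + 4) = 9/5 = 1.8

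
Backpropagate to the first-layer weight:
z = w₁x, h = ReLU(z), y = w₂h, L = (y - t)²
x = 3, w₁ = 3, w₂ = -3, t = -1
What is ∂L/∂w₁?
∂L/∂w₁ = 468

Forward pass:
z = w₁x = 3×3 = 9
h = ReLU(9) = 9
y = w₂h = -3×9 = -27

Backward pass:
∂L/∂y = 2(y - t) = 2(-27 - -1) = -52
∂y/∂h = w₂ = -3
∂h/∂z = 1 (ReLU derivative)
∂z/∂w₁ = x = 3

∂L/∂w₁ = -52 × -3 × 1 × 3 = 468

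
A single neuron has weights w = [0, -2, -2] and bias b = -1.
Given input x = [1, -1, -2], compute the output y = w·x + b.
y = 5

y = (0)(1) + (-2)(-1) + (-2)(-2) + -1 = 5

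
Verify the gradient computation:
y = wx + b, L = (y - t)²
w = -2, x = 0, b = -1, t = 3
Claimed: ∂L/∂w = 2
Incorrect

y = (-2)(0) + -1 = -1
∂L/∂y = 2(y - t) = 2(-1 - 3) = -8
∂y/∂w = x = 0
∂L/∂w = -8 × 0 = 0

Claimed value: 2
Incorrect: The correct gradient is 0.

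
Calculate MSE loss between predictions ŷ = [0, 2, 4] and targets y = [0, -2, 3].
MSE = 5.667

MSE = (1/3)((0-0)² + (2--2)² + (4-3)²) = (1/3)(0 + 16 + 1) = 5.667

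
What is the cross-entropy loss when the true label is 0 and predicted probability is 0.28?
L = 0.3285

L = -0·log(0.28) - 1·log(0.72) = -log(0.72) = 0.3285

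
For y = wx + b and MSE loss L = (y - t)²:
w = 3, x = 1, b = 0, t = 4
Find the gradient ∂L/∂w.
∂L/∂w = -2

y = wx + b = (3)(1) + 0 = 3
∂L/∂y = 2(y - t) = 2(3 - 4) = -2
∂y/∂w = x = 1
∂L/∂w = ∂L/∂y · ∂y/∂w = -2 × 1 = -2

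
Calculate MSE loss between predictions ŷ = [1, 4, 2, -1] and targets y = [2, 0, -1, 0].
MSE = 6.75

MSE = (1/4)((1-2)² + (4-0)² + (2--1)² + (-1-0)²) = (1/4)(1 + 16 + 9 + 1) = 6.75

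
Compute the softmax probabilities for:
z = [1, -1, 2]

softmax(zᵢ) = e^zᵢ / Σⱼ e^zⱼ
p = [0.2595, 0.0351, 0.7054]

exp(z) = [2.718, 0.3679, 7.389]
Sum = 10.48
p = [0.2595, 0.0351, 0.7054]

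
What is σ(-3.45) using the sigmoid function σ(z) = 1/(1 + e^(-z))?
0.03077

sigmoid(-3.45) = 1/(1 + e^(3.45)) = 1/(1 + 31.5) = 0.03077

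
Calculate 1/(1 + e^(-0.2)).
0.5498

sigmoid(0.2) = 1/(1 + e^(-0.2)) = 1/(1 + 0.8187) = 0.5498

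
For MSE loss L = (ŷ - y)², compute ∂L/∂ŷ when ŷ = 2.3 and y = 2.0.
∂L/∂ŷ = 0.6

∂L/∂ŷ = 2(ŷ - y) = 2(2.3 - 2.0) = 2(0.3) = 0.6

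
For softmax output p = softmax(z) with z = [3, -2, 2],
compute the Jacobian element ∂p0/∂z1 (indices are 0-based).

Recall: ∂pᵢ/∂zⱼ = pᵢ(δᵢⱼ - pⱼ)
∂p0/∂z1 = -0.003566

p = softmax(z) = [0.7275, 0.004902, 0.2676]
p0 = 0.7275, p1 = 0.004902

∂p0/∂z1 = -p0 × p1 = -0.7275 × 0.004902 = -0.003566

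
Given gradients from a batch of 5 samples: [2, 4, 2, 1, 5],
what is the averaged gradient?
Average gradient = 2.8

Average = (1/5)(2 + 4 + 2 + 1 + 5) = 14/5 = 2.8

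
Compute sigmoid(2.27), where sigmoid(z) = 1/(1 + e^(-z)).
0.9064

sigmoid(2.27) = 1/(1 + e^(-2.27)) = 1/(1 + 0.1033) = 0.9064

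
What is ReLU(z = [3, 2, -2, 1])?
h = [3, 2, 0, 1]

ReLU applied element-wise: max(0,3)=3, max(0,2)=2, max(0,-2)=0, max(0,1)=1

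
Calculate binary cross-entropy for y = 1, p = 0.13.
L = 2.04

L = -1·log(0.13) - 0·log(0.87) = -log(0.13) = 2.04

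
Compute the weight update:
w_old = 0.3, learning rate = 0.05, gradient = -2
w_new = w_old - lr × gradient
w_new = 0.4

w_new = w - η·∂L/∂w = 0.3 - 0.05×(-2) = 0.3 - (-0.1) = 0.4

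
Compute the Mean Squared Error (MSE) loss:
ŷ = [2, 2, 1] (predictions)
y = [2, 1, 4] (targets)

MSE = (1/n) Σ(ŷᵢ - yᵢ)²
MSE = 3.333

MSE = (1/3)((2-2)² + (2-1)² + (1-4)²) = (1/3)(0 + 1 + 9) = 3.333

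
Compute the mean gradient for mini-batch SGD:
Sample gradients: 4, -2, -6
Average gradient = -1.333

Average = (1/3)(4 + -2 + -6) = -4/3 = -1.333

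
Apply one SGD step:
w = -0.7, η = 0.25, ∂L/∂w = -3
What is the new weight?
w_new = 0.05

w_new = w - η·∂L/∂w = -0.7 - 0.25×(-3) = -0.7 - (-0.75) = 0.05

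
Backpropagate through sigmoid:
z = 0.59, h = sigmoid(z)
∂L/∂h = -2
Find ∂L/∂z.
∂L/∂z = -0.4589

σ(0.59) = 0.6434
σ'(0.59) = σ(0.59)(1 - σ(0.59)) = 0.6434 × 0.3566 = 0.2294
∂L/∂z = ∂L/∂h · σ'(z) = -2 × 0.2294 = -0.4589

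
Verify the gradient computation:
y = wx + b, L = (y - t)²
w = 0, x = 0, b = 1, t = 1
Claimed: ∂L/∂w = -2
Incorrect

y = (0)(0) + 1 = 1
∂L/∂y = 2(y - t) = 2(1 - 1) = 0
∂y/∂w = x = 0
∂L/∂w = 0 × 0 = 0

Claimed value: -2
Incorrect: The correct gradient is 0.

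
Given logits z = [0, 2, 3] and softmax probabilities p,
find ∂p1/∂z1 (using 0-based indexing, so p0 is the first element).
∂p1/∂z1 = 0.1922

p = softmax(z) = [0.03512, 0.2595, 0.7054]
p1 = 0.2595

∂p1/∂z1 = p1(1 - p1) = 0.2595 × (1 - 0.2595) = 0.1922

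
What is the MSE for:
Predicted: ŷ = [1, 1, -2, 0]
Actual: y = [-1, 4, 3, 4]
MSE = 13.5

MSE = (1/4)((1--1)² + (1-4)² + (-2-3)² + (0-4)²) = (1/4)(4 + 9 + 25 + 16) = 13.5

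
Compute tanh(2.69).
0.9908

tanh(2.69) = (e^(2.69) - e^(-2.69))/(e^(2.69) + e^(-2.69)) = 0.9908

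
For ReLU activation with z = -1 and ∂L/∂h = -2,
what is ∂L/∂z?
∂L/∂z = 0

h = ReLU(-1) = 0
Since z < 0: ∂h/∂z = 0
∂L/∂z = ∂L/∂h · ∂h/∂z = -2 × 0 = 0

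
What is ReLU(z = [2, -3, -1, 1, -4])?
h = [2, 0, 0, 1, 0]

ReLU applied element-wise: max(0,2)=2, max(0,-3)=0, max(0,-1)=0, max(0,1)=1, max(0,-4)=0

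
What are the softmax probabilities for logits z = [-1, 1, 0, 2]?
p = [0.0321, 0.2369, 0.0871, 0.6439]

exp(z) = [0.3679, 2.718, 1, 7.389]
Sum = 11.48
p = [0.0321, 0.2369, 0.0871, 0.6439]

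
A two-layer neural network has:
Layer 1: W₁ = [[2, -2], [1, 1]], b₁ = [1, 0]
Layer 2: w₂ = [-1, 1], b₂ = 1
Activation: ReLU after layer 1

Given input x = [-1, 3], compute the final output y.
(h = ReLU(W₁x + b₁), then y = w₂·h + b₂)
y = 3

Layer 1 pre-activation: z₁ = [-7, 2]
After ReLU: h = [0, 2]
Layer 2 output: y = -1×0 + 1×2 + 1 = 3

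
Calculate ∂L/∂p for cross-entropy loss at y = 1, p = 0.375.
∂L/∂p = -2.667

∂L/∂p = -y/p + (1-y)/(1-p) = -1/0.375 + 0 = -2.667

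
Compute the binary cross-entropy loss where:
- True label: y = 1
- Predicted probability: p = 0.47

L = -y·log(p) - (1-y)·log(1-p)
L = 0.755

L = -1·log(0.47) - 0·log(0.53) = -log(0.47) = 0.755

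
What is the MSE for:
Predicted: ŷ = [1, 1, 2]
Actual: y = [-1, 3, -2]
MSE = 8

MSE = (1/3)((1--1)² + (1-3)² + (2--2)²) = (1/3)(4 + 4 + 16) = 8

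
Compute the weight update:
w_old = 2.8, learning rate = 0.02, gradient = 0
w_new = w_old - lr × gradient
w_new = 2.8

w_new = w - η·∂L/∂w = 2.8 - 0.02×(0) = 2.8 - (0) = 2.8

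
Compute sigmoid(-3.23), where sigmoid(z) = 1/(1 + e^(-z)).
0.03805

sigmoid(-3.23) = 1/(1 + e^(3.23)) = 1/(1 + 25.28) = 0.03805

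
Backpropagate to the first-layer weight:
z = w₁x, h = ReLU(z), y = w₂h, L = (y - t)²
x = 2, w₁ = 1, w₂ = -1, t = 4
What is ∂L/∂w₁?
∂L/∂w₁ = 24

Forward pass:
z = w₁x = 1×2 = 2
h = ReLU(2) = 2
y = w₂h = -1×2 = -2

Backward pass:
∂L/∂y = 2(y - t) = 2(-2 - 4) = -12
∂y/∂h = w₂ = -1
∂h/∂z = 1 (ReLU derivative)
∂z/∂w₁ = x = 2

∂L/∂w₁ = -12 × -1 × 1 × 2 = 24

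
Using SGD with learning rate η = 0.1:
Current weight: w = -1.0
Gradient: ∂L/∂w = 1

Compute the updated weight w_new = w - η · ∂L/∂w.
w_new = -1.1

w_new = w - η·∂L/∂w = -1.0 - 0.1×(1) = -1.0 - (0.1) = -1.1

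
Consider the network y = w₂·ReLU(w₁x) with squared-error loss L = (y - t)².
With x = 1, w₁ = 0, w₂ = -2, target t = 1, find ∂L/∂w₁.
∂L/∂w₁ = 0

Forward pass:
z = w₁x = 0×1 = 0
h = ReLU(0) = 0
y = w₂h = -2×0 = 0

Backward pass:
∂L/∂y = 2(y - t) = 2(0 - 1) = -2
∂y/∂h = w₂ = -2
∂h/∂z = 0 (ReLU derivative)
∂z/∂w₁ = x = 1

∂L/∂w₁ = -2 × -2 × 0 × 1 = 0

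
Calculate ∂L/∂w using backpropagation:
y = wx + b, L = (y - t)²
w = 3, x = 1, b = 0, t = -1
∂L/∂w = 8

y = wx + b = (3)(1) + 0 = 3
∂L/∂y = 2(y - t) = 2(3 - -1) = 8
∂y/∂w = x = 1
∂L/∂w = ∂L/∂y · ∂y/∂w = 8 × 1 = 8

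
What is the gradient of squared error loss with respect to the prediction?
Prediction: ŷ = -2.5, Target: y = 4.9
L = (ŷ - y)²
∂L/∂ŷ = -14.8

∂L/∂ŷ = 2(ŷ - y) = 2(-2.5 - 4.9) = 2(-7.4) = -14.8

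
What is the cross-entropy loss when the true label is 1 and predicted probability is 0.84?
L = 0.1744

L = -1·log(0.84) - 0·log(0.16) = -log(0.84) = 0.1744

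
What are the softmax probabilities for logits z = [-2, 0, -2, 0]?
p = [0.0596, 0.4404, 0.0596, 0.4404]

exp(z) = [0.1353, 1, 0.1353, 1]
Sum = 2.271
p = [0.0596, 0.4404, 0.0596, 0.4404]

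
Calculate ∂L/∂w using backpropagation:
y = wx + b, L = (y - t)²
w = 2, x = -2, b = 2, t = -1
∂L/∂w = 4

y = wx + b = (2)(-2) + 2 = -2
∂L/∂y = 2(y - t) = 2(-2 - -1) = -2
∂y/∂w = x = -2
∂L/∂w = ∂L/∂y · ∂y/∂w = -2 × -2 = 4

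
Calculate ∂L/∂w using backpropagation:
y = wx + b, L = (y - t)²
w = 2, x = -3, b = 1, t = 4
∂L/∂w = 54

y = wx + b = (2)(-3) + 1 = -5
∂L/∂y = 2(y - t) = 2(-5 - 4) = -18
∂y/∂w = x = -3
∂L/∂w = ∂L/∂y · ∂y/∂w = -18 × -3 = 54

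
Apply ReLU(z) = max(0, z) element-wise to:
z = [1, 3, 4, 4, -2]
h = [1, 3, 4, 4, 0]

ReLU applied element-wise: max(0,1)=1, max(0,3)=3, max(0,4)=4, max(0,4)=4, max(0,-2)=0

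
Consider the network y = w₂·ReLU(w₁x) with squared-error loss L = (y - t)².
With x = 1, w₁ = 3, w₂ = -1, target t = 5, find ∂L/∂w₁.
∂L/∂w₁ = 16

Forward pass:
z = w₁x = 3×1 = 3
h = ReLU(3) = 3
y = w₂h = -1×3 = -3

Backward pass:
∂L/∂y = 2(y - t) = 2(-3 - 5) = -16
∂y/∂h = w₂ = -1
∂h/∂z = 1 (ReLU derivative)
∂z/∂w₁ = x = 1

∂L/∂w₁ = -16 × -1 × 1 × 1 = 16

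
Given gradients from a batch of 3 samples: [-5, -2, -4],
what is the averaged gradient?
Average gradient = -3.667

Average = (1/3)(-5 + -2 + -4) = -11/3 = -3.667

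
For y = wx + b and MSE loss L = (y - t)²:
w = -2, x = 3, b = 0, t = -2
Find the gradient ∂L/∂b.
∂L/∂b = -8

y = wx + b = (-2)(3) + 0 = -6
∂L/∂y = 2(y - t) = 2(-6 - -2) = -8
∂y/∂b = 1
∂L/∂b = ∂L/∂y · ∂y/∂b = -8 × 1 = -8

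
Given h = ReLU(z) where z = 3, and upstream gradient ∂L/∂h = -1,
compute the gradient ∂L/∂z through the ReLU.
∂L/∂z = -1

h = ReLU(3) = 3
Since z > 0: ∂h/∂z = 1
∂L/∂z = ∂L/∂h · ∂h/∂z = -1 × 1 = -1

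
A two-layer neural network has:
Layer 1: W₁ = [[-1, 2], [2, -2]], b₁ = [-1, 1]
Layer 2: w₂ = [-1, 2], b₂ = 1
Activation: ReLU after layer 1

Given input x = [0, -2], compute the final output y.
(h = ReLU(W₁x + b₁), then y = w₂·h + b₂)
y = 11

Layer 1 pre-activation: z₁ = [-5, 5]
After ReLU: h = [0, 5]
Layer 2 output: y = -1×0 + 2×5 + 1 = 11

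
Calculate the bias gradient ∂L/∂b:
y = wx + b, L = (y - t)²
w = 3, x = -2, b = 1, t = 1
∂L/∂b = -12

y = wx + b = (3)(-2) + 1 = -5
∂L/∂y = 2(y - t) = 2(-5 - 1) = -12
∂y/∂b = 1
∂L/∂b = ∂L/∂y · ∂y/∂b = -12 × 1 = -12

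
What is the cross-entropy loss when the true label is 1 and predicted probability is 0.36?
L = 1.022

L = -1·log(0.36) - 0·log(0.64) = -log(0.36) = 1.022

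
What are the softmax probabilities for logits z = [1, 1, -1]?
p = [0.4683, 0.4683, 0.0634]

exp(z) = [2.718, 2.718, 0.3679]
Sum = 5.804
p = [0.4683, 0.4683, 0.0634]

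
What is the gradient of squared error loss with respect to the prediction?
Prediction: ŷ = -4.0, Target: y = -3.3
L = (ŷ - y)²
∂L/∂ŷ = -1.4

∂L/∂ŷ = 2(ŷ - y) = 2(-4.0 - -3.3) = 2(-0.7) = -1.4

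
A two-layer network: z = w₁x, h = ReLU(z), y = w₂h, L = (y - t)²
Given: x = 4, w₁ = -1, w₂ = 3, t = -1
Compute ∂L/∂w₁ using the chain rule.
∂L/∂w₁ = 0

Forward pass:
z = w₁x = -1×4 = -4
h = ReLU(-4) = 0
y = w₂h = 3×0 = 0

Backward pass:
∂L/∂y = 2(y - t) = 2(0 - -1) = 2
∂y/∂h = w₂ = 3
∂h/∂z = 0 (ReLU derivative)
∂z/∂w₁ = x = 4

∂L/∂w₁ = 2 × 3 × 0 × 4 = 0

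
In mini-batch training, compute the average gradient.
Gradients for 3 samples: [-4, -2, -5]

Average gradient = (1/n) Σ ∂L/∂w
Average gradient = -3.667

Average = (1/3)(-4 + -2 + -5) = -11/3 = -3.667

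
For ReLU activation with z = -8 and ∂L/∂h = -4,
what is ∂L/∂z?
∂L/∂z = 0

h = ReLU(-8) = 0
Since z < 0: ∂h/∂z = 0
∂L/∂z = ∂L/∂h · ∂h/∂z = -4 × 0 = 0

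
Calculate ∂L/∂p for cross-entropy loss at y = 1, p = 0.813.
∂L/∂p = -1.23

∂L/∂p = -y/p + (1-y)/(1-p) = -1/0.813 + 0 = -1.23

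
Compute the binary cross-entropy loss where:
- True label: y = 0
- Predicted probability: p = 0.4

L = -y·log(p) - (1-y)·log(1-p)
L = 0.5108

L = -0·log(0.4) - 1·log(0.6) = -log(0.6) = 0.5108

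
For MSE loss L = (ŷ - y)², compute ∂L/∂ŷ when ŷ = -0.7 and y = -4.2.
∂L/∂ŷ = 7.0

∂L/∂ŷ = 2(ŷ - y) = 2(-0.7 - -4.2) = 2(3.5) = 7.0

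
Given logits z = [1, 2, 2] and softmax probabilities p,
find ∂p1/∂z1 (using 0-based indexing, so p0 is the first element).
∂p1/∂z1 = 0.244

p = softmax(z) = [0.1554, 0.4223, 0.4223]
p1 = 0.4223

∂p1/∂z1 = p1(1 - p1) = 0.4223 × (1 - 0.4223) = 0.244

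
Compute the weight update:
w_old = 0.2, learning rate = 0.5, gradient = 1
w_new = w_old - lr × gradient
w_new = -0.3

w_new = w - η·∂L/∂w = 0.2 - 0.5×(1) = 0.2 - (0.5) = -0.3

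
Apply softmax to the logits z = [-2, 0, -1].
p = [0.09, 0.6652, 0.2447]

exp(z) = [0.1353, 1, 0.3679]
Sum = 1.503
p = [0.09, 0.6652, 0.2447]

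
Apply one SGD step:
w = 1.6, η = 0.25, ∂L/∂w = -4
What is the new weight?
w_new = 2.6

w_new = w - η·∂L/∂w = 1.6 - 0.25×(-4) = 1.6 - (-1) = 2.6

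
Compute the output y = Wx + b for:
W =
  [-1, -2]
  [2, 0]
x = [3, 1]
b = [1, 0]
y = [-4, 6]

Wx = [-1×3 + -2×1, 2×3 + 0×1]
   = [-5, 6]
y = Wx + b = [-5 + 1, 6 + 0] = [-4, 6]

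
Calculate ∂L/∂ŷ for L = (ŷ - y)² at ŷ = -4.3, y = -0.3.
∂L/∂ŷ = -8.0

∂L/∂ŷ = 2(ŷ - y) = 2(-4.3 - -0.3) = 2(-4.0) = -8.0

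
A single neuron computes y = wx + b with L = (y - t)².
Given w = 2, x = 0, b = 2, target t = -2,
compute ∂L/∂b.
∂L/∂b = 8

y = wx + b = (2)(0) + 2 = 2
∂L/∂y = 2(y - t) = 2(2 - -2) = 8
∂y/∂b = 1
∂L/∂b = ∂L/∂y · ∂y/∂b = 8 × 1 = 8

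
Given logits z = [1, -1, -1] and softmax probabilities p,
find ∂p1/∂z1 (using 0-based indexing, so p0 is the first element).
∂p1/∂z1 = 0.09516

p = softmax(z) = [0.787, 0.1065, 0.1065]
p1 = 0.1065

∂p1/∂z1 = p1(1 - p1) = 0.1065 × (1 - 0.1065) = 0.09516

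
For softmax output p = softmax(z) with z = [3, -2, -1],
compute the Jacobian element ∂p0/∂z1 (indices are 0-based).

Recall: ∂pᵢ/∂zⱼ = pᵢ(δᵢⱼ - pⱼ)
∂p0/∂z1 = -0.006413

p = softmax(z) = [0.9756, 0.006573, 0.01787]
p0 = 0.9756, p1 = 0.006573

∂p0/∂z1 = -p0 × p1 = -0.9756 × 0.006573 = -0.006413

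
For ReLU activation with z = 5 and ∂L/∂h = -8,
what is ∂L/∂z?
∂L/∂z = -8

h = ReLU(5) = 5
Since z > 0: ∂h/∂z = 1
∂L/∂z = ∂L/∂h · ∂h/∂z = -8 × 1 = -8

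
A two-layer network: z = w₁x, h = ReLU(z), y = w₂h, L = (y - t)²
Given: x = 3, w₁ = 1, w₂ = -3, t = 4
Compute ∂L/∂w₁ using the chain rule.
∂L/∂w₁ = 234

Forward pass:
z = w₁x = 1×3 = 3
h = ReLU(3) = 3
y = w₂h = -3×3 = -9

Backward pass:
∂L/∂y = 2(y - t) = 2(-9 - 4) = -26
∂y/∂h = w₂ = -3
∂h/∂z = 1 (ReLU derivative)
∂z/∂w₁ = x = 3

∂L/∂w₁ = -26 × -3 × 1 × 3 = 234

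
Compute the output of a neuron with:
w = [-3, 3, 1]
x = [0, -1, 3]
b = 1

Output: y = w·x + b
y = 1

y = (-3)(0) + (3)(-1) + (1)(3) + 1 = 1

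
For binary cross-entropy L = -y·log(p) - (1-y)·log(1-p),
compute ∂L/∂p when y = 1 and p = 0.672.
∂L/∂p = -1.488

∂L/∂p = -y/p + (1-y)/(1-p) = -1/0.672 + 0 = -1.488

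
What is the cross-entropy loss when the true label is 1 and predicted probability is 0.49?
L = 0.7133

L = -1·log(0.49) - 0·log(0.51) = -log(0.49) = 0.7133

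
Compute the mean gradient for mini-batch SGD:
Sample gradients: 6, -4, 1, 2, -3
Average gradient = 0.4

Average = (1/5)(6 + -4 + 1 + 2 + -3) = 2/5 = 0.4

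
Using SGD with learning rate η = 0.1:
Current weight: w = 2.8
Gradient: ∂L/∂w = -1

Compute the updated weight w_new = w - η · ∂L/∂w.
w_new = 2.9

w_new = w - η·∂L/∂w = 2.8 - 0.1×(-1) = 2.8 - (-0.1) = 2.9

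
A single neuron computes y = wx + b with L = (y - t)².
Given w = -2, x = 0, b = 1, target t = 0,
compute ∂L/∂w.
∂L/∂w = 0

y = wx + b = (-2)(0) + 1 = 1
∂L/∂y = 2(y - t) = 2(1 - 0) = 2
∂y/∂w = x = 0
∂L/∂w = ∂L/∂y · ∂y/∂w = 2 × 0 = 0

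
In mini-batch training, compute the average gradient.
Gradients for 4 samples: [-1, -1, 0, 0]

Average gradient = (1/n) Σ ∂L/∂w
Average gradient = -0.5

Average = (1/4)(-1 + -1 + 0 + 0) = -2/4 = -0.5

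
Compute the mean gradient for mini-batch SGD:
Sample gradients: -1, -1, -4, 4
Average gradient = -0.5

Average = (1/4)(-1 + -1 + -4 + 4) = -2/4 = -0.5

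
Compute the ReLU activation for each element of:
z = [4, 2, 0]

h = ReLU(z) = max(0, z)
h = [4, 2, 0]

ReLU applied element-wise: max(0,4)=4, max(0,2)=2, max(0,0)=0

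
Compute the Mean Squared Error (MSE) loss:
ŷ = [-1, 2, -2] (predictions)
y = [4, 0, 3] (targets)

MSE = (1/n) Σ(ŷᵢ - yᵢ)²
MSE = 18

MSE = (1/3)((-1-4)² + (2-0)² + (-2-3)²) = (1/3)(25 + 4 + 25) = 18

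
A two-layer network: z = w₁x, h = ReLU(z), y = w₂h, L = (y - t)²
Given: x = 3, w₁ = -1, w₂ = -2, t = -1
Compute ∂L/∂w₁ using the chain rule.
∂L/∂w₁ = 0

Forward pass:
z = w₁x = -1×3 = -3
h = ReLU(-3) = 0
y = w₂h = -2×0 = 0

Backward pass:
∂L/∂y = 2(y - t) = 2(0 - -1) = 2
∂y/∂h = w₂ = -2
∂h/∂z = 0 (ReLU derivative)
∂z/∂w₁ = x = 3

∂L/∂w₁ = 2 × -2 × 0 × 3 = 0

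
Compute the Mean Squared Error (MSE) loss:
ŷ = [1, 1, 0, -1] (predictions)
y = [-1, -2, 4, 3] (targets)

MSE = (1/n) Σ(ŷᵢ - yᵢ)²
MSE = 11.25

MSE = (1/4)((1--1)² + (1--2)² + (0-4)² + (-1-3)²) = (1/4)(4 + 9 + 16 + 16) = 11.25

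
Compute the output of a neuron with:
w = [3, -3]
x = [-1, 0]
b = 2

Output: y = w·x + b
y = -1

y = (3)(-1) + (-3)(0) + 2 = -1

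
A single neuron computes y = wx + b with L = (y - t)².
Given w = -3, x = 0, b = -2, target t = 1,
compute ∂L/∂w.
∂L/∂w = 0

y = wx + b = (-3)(0) + -2 = -2
∂L/∂y = 2(y - t) = 2(-2 - 1) = -6
∂y/∂w = x = 0
∂L/∂w = ∂L/∂y · ∂y/∂w = -6 × 0 = 0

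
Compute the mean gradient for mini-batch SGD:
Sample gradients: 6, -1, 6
Average gradient = 3.667

Average = (1/3)(6 + -1 + 6) = 11/3 = 3.667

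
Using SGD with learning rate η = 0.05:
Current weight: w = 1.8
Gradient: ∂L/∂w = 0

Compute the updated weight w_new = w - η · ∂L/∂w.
w_new = 1.8

w_new = w - η·∂L/∂w = 1.8 - 0.05×(0) = 1.8 - (0) = 1.8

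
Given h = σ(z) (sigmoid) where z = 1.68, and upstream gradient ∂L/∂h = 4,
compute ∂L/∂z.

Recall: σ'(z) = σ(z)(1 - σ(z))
∂L/∂z = 0.5297

σ(1.68) = 0.8429
σ'(1.68) = σ(1.68)(1 - σ(1.68)) = 0.8429 × 0.1571 = 0.1324
∂L/∂z = ∂L/∂h · σ'(z) = 4 × 0.1324 = 0.5297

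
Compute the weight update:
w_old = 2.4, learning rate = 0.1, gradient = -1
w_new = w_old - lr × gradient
w_new = 2.5

w_new = w - η·∂L/∂w = 2.4 - 0.1×(-1) = 2.4 - (-0.1) = 2.5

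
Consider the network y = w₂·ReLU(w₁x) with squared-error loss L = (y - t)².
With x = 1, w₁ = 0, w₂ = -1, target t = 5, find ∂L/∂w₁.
∂L/∂w₁ = 0

Forward pass:
z = w₁x = 0×1 = 0
h = ReLU(0) = 0
y = w₂h = -1×0 = 0

Backward pass:
∂L/∂y = 2(y - t) = 2(0 - 5) = -10
∂y/∂h = w₂ = -1
∂h/∂z = 0 (ReLU derivative)
∂z/∂w₁ = x = 1

∂L/∂w₁ = -10 × -1 × 0 × 1 = 0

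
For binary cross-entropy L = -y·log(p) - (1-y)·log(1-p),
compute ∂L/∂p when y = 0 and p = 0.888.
∂L/∂p = 8.929

∂L/∂p = -y/p + (1-y)/(1-p) = 0 + 1/0.112 = 8.929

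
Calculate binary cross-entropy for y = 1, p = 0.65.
L = 0.4308

L = -1·log(0.65) - 0·log(0.35) = -log(0.65) = 0.4308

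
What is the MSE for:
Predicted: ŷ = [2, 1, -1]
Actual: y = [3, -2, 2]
MSE = 6.333

MSE = (1/3)((2-3)² + (1--2)² + (-1-2)²) = (1/3)(1 + 9 + 9) = 6.333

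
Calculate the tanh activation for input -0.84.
-0.6858

tanh(-0.84) = (e^(-0.84) - e^(0.84))/(e^(-0.84) + e^(0.84)) = -0.6858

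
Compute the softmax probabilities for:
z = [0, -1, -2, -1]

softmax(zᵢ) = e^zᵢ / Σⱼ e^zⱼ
p = [0.5344, 0.1966, 0.0723, 0.1966]

exp(z) = [1, 0.3679, 0.1353, 0.3679]
Sum = 1.871
p = [0.5344, 0.1966, 0.0723, 0.1966]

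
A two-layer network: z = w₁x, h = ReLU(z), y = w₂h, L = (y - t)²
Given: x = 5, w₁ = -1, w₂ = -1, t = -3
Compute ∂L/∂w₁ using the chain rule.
∂L/∂w₁ = 0

Forward pass:
z = w₁x = -1×5 = -5
h = ReLU(-5) = 0
y = w₂h = -1×0 = 0

Backward pass:
∂L/∂y = 2(y - t) = 2(0 - -3) = 6
∂y/∂h = w₂ = -1
∂h/∂z = 0 (ReLU derivative)
∂z/∂w₁ = x = 5

∂L/∂w₁ = 6 × -1 × 0 × 5 = 0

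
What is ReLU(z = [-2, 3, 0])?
h = [0, 3, 0]

ReLU applied element-wise: max(0,-2)=0, max(0,3)=3, max(0,0)=0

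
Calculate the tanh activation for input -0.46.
-0.4301

tanh(-0.46) = (e^(-0.46) - e^(0.46))/(e^(-0.46) + e^(0.46)) = -0.4301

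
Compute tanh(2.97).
0.9947

tanh(2.97) = (e^(2.97) - e^(-2.97))/(e^(2.97) + e^(-2.97)) = 0.9947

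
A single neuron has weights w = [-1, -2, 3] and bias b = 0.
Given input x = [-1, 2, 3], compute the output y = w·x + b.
y = 6

y = (-1)(-1) + (-2)(2) + (3)(3) + 0 = 6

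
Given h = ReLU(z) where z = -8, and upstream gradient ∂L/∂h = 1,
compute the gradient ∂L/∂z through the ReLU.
∂L/∂z = 0

h = ReLU(-8) = 0
Since z < 0: ∂h/∂z = 0
∂L/∂z = ∂L/∂h · ∂h/∂z = 1 × 0 = 0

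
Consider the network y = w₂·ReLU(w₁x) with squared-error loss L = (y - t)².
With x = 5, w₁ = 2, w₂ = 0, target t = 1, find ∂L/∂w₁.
∂L/∂w₁ = 0

Forward pass:
z = w₁x = 2×5 = 10
h = ReLU(10) = 10
y = w₂h = 0×10 = 0

Backward pass:
∂L/∂y = 2(y - t) = 2(0 - 1) = -2
∂y/∂h = w₂ = 0
∂h/∂z = 1 (ReLU derivative)
∂z/∂w₁ = x = 5

∂L/∂w₁ = -2 × 0 × 1 × 5 = 0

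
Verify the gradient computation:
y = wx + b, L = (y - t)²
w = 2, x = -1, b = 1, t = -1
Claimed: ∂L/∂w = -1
Incorrect

y = (2)(-1) + 1 = -1
∂L/∂y = 2(y - t) = 2(-1 - -1) = 0
∂y/∂w = x = -1
∂L/∂w = 0 × -1 = 0

Claimed value: -1
Incorrect: The correct gradient is 0.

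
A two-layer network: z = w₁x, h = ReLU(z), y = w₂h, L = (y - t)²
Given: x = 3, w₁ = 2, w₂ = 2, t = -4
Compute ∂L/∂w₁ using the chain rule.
∂L/∂w₁ = 192

Forward pass:
z = w₁x = 2×3 = 6
h = ReLU(6) = 6
y = w₂h = 2×6 = 12

Backward pass:
∂L/∂y = 2(y - t) = 2(12 - -4) = 32
∂y/∂h = w₂ = 2
∂h/∂z = 1 (ReLU derivative)
∂z/∂w₁ = x = 3

∂L/∂w₁ = 32 × 2 × 1 × 3 = 192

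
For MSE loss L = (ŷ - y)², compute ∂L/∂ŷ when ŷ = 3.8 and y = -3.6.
∂L/∂ŷ = 14.8

∂L/∂ŷ = 2(ŷ - y) = 2(3.8 - -3.6) = 2(7.4) = 14.8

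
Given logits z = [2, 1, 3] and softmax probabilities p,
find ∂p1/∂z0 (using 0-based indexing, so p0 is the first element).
∂p1/∂z0 = -0.02203

p = softmax(z) = [0.2447, 0.09003, 0.6652]
p1 = 0.09003, p0 = 0.2447

∂p1/∂z0 = -p1 × p0 = -0.09003 × 0.2447 = -0.02203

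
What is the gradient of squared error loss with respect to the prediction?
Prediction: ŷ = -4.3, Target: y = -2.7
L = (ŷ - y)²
∂L/∂ŷ = -3.2

∂L/∂ŷ = 2(ŷ - y) = 2(-4.3 - -2.7) = 2(-1.6) = -3.2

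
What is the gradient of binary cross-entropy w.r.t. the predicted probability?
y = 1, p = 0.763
∂L/∂p = -1.311

∂L/∂p = -y/p + (1-y)/(1-p) = -1/0.763 + 0 = -1.311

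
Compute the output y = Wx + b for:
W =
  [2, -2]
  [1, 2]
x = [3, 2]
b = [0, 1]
y = [2, 8]

Wx = [2×3 + -2×2, 1×3 + 2×2]
   = [2, 7]
y = Wx + b = [2 + 0, 7 + 1] = [2, 8]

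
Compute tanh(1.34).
0.8717

tanh(1.34) = (e^(1.34) - e^(-1.34))/(e^(1.34) + e^(-1.34)) = 0.8717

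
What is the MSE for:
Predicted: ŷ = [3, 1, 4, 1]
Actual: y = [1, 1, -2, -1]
MSE = 11

MSE = (1/4)((3-1)² + (1-1)² + (4--2)² + (1--1)²) = (1/4)(4 + 0 + 36 + 4) = 11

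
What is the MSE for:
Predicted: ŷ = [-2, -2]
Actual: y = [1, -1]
MSE = 5

MSE = (1/2)((-2-1)² + (-2--1)²) = (1/2)(9 + 1) = 5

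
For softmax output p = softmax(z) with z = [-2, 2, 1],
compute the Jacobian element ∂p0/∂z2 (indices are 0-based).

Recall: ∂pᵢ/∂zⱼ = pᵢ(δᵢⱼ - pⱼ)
∂p0/∂z2 = -0.003507

p = softmax(z) = [0.01321, 0.7214, 0.2654]
p0 = 0.01321, p2 = 0.2654

∂p0/∂z2 = -p0 × p2 = -0.01321 × 0.2654 = -0.003507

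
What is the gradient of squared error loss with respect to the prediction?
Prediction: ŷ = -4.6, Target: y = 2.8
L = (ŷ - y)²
∂L/∂ŷ = -14.8

∂L/∂ŷ = 2(ŷ - y) = 2(-4.6 - 2.8) = 2(-7.4) = -14.8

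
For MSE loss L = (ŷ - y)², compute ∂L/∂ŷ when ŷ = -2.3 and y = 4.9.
∂L/∂ŷ = -14.4

∂L/∂ŷ = 2(ŷ - y) = 2(-2.3 - 4.9) = 2(-7.2) = -14.4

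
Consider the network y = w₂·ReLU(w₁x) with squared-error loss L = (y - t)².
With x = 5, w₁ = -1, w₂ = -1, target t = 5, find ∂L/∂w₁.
∂L/∂w₁ = 0

Forward pass:
z = w₁x = -1×5 = -5
h = ReLU(-5) = 0
y = w₂h = -1×0 = 0

Backward pass:
∂L/∂y = 2(y - t) = 2(0 - 5) = -10
∂y/∂h = w₂ = -1
∂h/∂z = 0 (ReLU derivative)
∂z/∂w₁ = x = 5

∂L/∂w₁ = -10 × -1 × 0 × 5 = 0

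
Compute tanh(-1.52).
-0.9087

tanh(-1.52) = (e^(-1.52) - e^(1.52))/(e^(-1.52) + e^(1.52)) = -0.9087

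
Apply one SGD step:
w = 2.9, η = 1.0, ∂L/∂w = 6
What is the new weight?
w_new = -3.1

w_new = w - η·∂L/∂w = 2.9 - 1.0×(6) = 2.9 - (6) = -3.1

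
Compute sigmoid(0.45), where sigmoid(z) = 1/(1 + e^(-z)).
0.6106

sigmoid(0.45) = 1/(1 + e^(-0.45)) = 1/(1 + 0.6376) = 0.6106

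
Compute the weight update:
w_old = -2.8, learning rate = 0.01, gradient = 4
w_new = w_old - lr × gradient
w_new = -2.84

w_new = w - η·∂L/∂w = -2.8 - 0.01×(4) = -2.8 - (0.04) = -2.84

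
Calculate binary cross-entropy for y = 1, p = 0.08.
L = 2.526

L = -1·log(0.08) - 0·log(0.92) = -log(0.08) = 2.526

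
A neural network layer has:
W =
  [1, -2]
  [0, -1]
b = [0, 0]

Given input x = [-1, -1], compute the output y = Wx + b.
y = [1, 1]

Wx = [1×-1 + -2×-1, 0×-1 + -1×-1]
   = [1, 1]
y = Wx + b = [1 + 0, 1 + 0] = [1, 1]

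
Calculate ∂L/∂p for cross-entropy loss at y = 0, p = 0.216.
∂L/∂p = 1.276

∂L/∂p = -y/p + (1-y)/(1-p) = 0 + 1/0.784 = 1.276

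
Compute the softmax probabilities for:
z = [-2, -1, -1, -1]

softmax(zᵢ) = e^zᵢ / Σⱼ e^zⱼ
p = [0.1092, 0.2969, 0.2969, 0.2969]

exp(z) = [0.1353, 0.3679, 0.3679, 0.3679]
Sum = 1.239
p = [0.1092, 0.2969, 0.2969, 0.2969]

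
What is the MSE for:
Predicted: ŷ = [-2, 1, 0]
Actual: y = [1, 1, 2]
MSE = 4.333

MSE = (1/3)((-2-1)² + (1-1)² + (0-2)²) = (1/3)(9 + 0 + 4) = 4.333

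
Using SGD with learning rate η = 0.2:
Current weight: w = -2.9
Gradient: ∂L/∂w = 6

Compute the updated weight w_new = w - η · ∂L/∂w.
w_new = -4.1

w_new = w - η·∂L/∂w = -2.9 - 0.2×(6) = -2.9 - (1.2) = -4.1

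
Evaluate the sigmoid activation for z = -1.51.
0.1809

sigmoid(-1.51) = 1/(1 + e^(1.51)) = 1/(1 + 4.527) = 0.1809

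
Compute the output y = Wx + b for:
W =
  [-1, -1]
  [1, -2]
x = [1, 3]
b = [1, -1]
y = [-3, -6]

Wx = [-1×1 + -1×3, 1×1 + -2×3]
   = [-4, -5]
y = Wx + b = [-4 + 1, -5 + -1] = [-3, -6]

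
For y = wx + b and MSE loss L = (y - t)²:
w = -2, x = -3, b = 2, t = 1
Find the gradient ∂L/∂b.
∂L/∂b = 14

y = wx + b = (-2)(-3) + 2 = 8
∂L/∂y = 2(y - t) = 2(8 - 1) = 14
∂y/∂b = 1
∂L/∂b = ∂L/∂y · ∂y/∂b = 14 × 1 = 14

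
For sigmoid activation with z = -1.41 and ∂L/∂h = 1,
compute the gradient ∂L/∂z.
∂L/∂z = 0.1577

σ(-1.41) = 0.1962
σ'(-1.41) = σ(-1.41)(1 - σ(-1.41)) = 0.1962 × 0.8038 = 0.1577
∂L/∂z = ∂L/∂h · σ'(z) = 1 × 0.1577 = 0.1577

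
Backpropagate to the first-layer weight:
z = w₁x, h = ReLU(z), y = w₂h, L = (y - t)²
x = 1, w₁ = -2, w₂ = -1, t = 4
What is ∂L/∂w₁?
∂L/∂w₁ = 0

Forward pass:
z = w₁x = -2×1 = -2
h = ReLU(-2) = 0
y = w₂h = -1×0 = 0

Backward pass:
∂L/∂y = 2(y - t) = 2(0 - 4) = -8
∂y/∂h = w₂ = -1
∂h/∂z = 0 (ReLU derivative)
∂z/∂w₁ = x = 1

∂L/∂w₁ = -8 × -1 × 0 × 1 = 0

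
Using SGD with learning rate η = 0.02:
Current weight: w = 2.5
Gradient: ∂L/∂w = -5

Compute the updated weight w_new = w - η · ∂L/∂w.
w_new = 2.6

w_new = w - η·∂L/∂w = 2.5 - 0.02×(-5) = 2.5 - (-0.1) = 2.6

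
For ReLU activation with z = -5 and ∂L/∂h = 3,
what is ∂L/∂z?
∂L/∂z = 0

h = ReLU(-5) = 0
Since z < 0: ∂h/∂z = 0
∂L/∂z = ∂L/∂h · ∂h/∂z = 3 × 0 = 0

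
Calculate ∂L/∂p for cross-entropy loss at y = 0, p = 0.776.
∂L/∂p = 4.464

∂L/∂p = -y/p + (1-y)/(1-p) = 0 + 1/0.224 = 4.464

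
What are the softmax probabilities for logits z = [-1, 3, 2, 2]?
p = [0.0104, 0.5701, 0.2097, 0.2097]

exp(z) = [0.3679, 20.09, 7.389, 7.389]
Sum = 35.23
p = [0.0104, 0.5701, 0.2097, 0.2097]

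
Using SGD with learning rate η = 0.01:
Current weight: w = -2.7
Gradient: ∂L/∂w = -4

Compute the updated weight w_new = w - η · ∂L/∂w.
w_new = -2.66

w_new = w - η·∂L/∂w = -2.7 - 0.01×(-4) = -2.7 - (-0.04) = -2.66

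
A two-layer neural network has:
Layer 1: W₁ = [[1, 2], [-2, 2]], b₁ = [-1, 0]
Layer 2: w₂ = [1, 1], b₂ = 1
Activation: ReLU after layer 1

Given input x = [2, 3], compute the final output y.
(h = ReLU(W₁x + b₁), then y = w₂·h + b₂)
y = 10

Layer 1 pre-activation: z₁ = [7, 2]
After ReLU: h = [7, 2]
Layer 2 output: y = 1×7 + 1×2 + 1 = 10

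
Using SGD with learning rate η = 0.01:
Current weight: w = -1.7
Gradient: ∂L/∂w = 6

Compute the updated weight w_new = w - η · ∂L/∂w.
w_new = -1.76

w_new = w - η·∂L/∂w = -1.7 - 0.01×(6) = -1.7 - (0.06) = -1.76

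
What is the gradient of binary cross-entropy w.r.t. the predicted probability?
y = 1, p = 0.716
∂L/∂p = -1.397

∂L/∂p = -y/p + (1-y)/(1-p) = -1/0.716 + 0 = -1.397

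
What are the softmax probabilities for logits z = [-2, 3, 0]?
p = [0.0064, 0.9465, 0.0471]

exp(z) = [0.1353, 20.09, 1]
Sum = 21.22
p = [0.0064, 0.9465, 0.0471]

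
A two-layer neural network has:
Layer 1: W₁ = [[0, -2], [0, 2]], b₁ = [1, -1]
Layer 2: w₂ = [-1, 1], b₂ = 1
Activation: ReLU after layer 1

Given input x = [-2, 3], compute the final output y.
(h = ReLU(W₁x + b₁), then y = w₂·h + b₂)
y = 6

Layer 1 pre-activation: z₁ = [-5, 5]
After ReLU: h = [0, 5]
Layer 2 output: y = -1×0 + 1×5 + 1 = 6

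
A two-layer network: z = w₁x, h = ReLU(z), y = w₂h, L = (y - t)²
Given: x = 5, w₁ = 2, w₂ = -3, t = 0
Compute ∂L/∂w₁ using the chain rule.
∂L/∂w₁ = 900

Forward pass:
z = w₁x = 2×5 = 10
h = ReLU(10) = 10
y = w₂h = -3×10 = -30

Backward pass:
∂L/∂y = 2(y - t) = 2(-30 - 0) = -60
∂y/∂h = w₂ = -3
∂h/∂z = 1 (ReLU derivative)
∂z/∂w₁ = x = 5

∂L/∂w₁ = -60 × -3 × 1 × 5 = 900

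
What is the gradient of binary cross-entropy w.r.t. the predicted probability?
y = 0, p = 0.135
∂L/∂p = 1.156

∂L/∂p = -y/p + (1-y)/(1-p) = 0 + 1/0.865 = 1.156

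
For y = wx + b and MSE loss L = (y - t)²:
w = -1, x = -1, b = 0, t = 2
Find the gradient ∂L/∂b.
∂L/∂b = -2

y = wx + b = (-1)(-1) + 0 = 1
∂L/∂y = 2(y - t) = 2(1 - 2) = -2
∂y/∂b = 1
∂L/∂b = ∂L/∂y · ∂y/∂b = -2 × 1 = -2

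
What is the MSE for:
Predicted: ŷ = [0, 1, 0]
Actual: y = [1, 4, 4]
MSE = 8.667

MSE = (1/3)((0-1)² + (1-4)² + (0-4)²) = (1/3)(1 + 9 + 16) = 8.667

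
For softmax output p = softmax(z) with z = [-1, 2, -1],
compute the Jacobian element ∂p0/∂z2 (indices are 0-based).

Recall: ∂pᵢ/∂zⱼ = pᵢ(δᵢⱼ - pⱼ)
∂p0/∂z2 = -0.00205

p = softmax(z) = [0.04528, 0.9094, 0.04528]
p0 = 0.04528, p2 = 0.04528

∂p0/∂z2 = -p0 × p2 = -0.04528 × 0.04528 = -0.00205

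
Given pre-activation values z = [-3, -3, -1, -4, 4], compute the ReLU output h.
h = [0, 0, 0, 0, 4]

ReLU applied element-wise: max(0,-3)=0, max(0,-3)=0, max(0,-1)=0, max(0,-4)=0, max(0,4)=4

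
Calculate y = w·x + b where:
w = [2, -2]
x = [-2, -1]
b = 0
y = -2

y = (2)(-2) + (-2)(-1) + 0 = -2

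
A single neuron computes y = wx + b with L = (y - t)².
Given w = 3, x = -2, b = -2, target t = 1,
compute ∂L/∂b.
∂L/∂b = -18

y = wx + b = (3)(-2) + -2 = -8
∂L/∂y = 2(y - t) = 2(-8 - 1) = -18
∂y/∂b = 1
∂L/∂b = ∂L/∂y · ∂y/∂b = -18 × 1 = -18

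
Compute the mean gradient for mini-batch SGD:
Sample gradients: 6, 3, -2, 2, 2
Average gradient = 2.2

Average = (1/5)(6 + 3 + -2 + 2 + 2) = 11/5 = 2.2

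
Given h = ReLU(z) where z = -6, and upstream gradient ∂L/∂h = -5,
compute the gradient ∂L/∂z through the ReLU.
∂L/∂z = 0

h = ReLU(-6) = 0
Since z < 0: ∂h/∂z = 0
∂L/∂z = ∂L/∂h · ∂h/∂z = -5 × 0 = 0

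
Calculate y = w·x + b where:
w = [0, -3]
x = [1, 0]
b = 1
y = 1

y = (0)(1) + (-3)(0) + 1 = 1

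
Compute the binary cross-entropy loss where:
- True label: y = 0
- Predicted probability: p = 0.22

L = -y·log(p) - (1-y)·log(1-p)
L = 0.2485

L = -0·log(0.22) - 1·log(0.78) = -log(0.78) = 0.2485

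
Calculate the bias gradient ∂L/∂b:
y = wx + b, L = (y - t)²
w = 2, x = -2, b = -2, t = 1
∂L/∂b = -14

y = wx + b = (2)(-2) + -2 = -6
∂L/∂y = 2(y - t) = 2(-6 - 1) = -14
∂y/∂b = 1
∂L/∂b = ∂L/∂y · ∂y/∂b = -14 × 1 = -14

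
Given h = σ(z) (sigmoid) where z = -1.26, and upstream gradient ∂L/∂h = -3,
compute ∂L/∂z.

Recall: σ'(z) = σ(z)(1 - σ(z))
∂L/∂z = -0.5164

σ(-1.26) = 0.221
σ'(-1.26) = σ(-1.26)(1 - σ(-1.26)) = 0.221 × 0.779 = 0.1721
∂L/∂z = ∂L/∂h · σ'(z) = -3 × 0.1721 = -0.5164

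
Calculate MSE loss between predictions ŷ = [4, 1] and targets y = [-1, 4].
MSE = 17

MSE = (1/2)((4--1)² + (1-4)²) = (1/2)(25 + 9) = 17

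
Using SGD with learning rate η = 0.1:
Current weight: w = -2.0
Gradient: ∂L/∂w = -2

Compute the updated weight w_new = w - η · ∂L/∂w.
w_new = -1.8

w_new = w - η·∂L/∂w = -2.0 - 0.1×(-2) = -2.0 - (-0.2) = -1.8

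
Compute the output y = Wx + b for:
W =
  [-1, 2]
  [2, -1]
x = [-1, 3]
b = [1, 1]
y = [8, -4]

Wx = [-1×-1 + 2×3, 2×-1 + -1×3]
   = [7, -5]
y = Wx + b = [7 + 1, -5 + 1] = [8, -4]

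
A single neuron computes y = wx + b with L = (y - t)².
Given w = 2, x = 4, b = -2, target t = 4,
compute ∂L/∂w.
∂L/∂w = 16

y = wx + b = (2)(4) + -2 = 6
∂L/∂y = 2(y - t) = 2(6 - 4) = 4
∂y/∂w = x = 4
∂L/∂w = ∂L/∂y · ∂y/∂w = 4 × 4 = 16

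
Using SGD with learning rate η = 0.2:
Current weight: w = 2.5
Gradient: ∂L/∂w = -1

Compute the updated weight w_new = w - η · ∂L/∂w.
w_new = 2.7

w_new = w - η·∂L/∂w = 2.5 - 0.2×(-1) = 2.5 - (-0.2) = 2.7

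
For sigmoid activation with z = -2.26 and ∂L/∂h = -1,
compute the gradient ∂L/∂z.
∂L/∂z = -0.08556

σ(-2.26) = 0.09449
σ'(-2.26) = σ(-2.26)(1 - σ(-2.26)) = 0.09449 × 0.9055 = 0.08556
∂L/∂z = ∂L/∂h · σ'(z) = -1 × 0.08556 = -0.08556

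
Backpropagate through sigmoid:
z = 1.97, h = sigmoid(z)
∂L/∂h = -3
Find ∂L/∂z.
∂L/∂z = -0.3222

σ(1.97) = 0.8776
σ'(1.97) = σ(1.97)(1 - σ(1.97)) = 0.8776 × 0.1224 = 0.1074
∂L/∂z = ∂L/∂h · σ'(z) = -3 × 0.1074 = -0.3222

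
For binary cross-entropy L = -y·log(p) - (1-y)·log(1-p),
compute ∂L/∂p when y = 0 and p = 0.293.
∂L/∂p = 1.414

∂L/∂p = -y/p + (1-y)/(1-p) = 0 + 1/0.707 = 1.414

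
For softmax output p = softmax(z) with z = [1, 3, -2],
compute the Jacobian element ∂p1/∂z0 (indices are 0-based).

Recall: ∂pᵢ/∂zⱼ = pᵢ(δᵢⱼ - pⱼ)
∂p1/∂z0 = -0.1038

p = softmax(z) = [0.1185, 0.8756, 0.0059]
p1 = 0.8756, p0 = 0.1185

∂p1/∂z0 = -p1 × p0 = -0.8756 × 0.1185 = -0.1038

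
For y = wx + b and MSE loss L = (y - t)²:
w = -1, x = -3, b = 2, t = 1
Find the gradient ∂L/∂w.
∂L/∂w = -24

y = wx + b = (-1)(-3) + 2 = 5
∂L/∂y = 2(y - t) = 2(5 - 1) = 8
∂y/∂w = x = -3
∂L/∂w = ∂L/∂y · ∂y/∂w = 8 × -3 = -24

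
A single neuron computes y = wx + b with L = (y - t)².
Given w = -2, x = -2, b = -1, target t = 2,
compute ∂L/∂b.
∂L/∂b = 2

y = wx + b = (-2)(-2) + -1 = 3
∂L/∂y = 2(y - t) = 2(3 - 2) = 2
∂y/∂b = 1
∂L/∂b = ∂L/∂y · ∂y/∂b = 2 × 1 = 2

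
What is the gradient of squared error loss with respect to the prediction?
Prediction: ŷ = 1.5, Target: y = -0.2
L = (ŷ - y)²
∂L/∂ŷ = 3.4

∂L/∂ŷ = 2(ŷ - y) = 2(1.5 - -0.2) = 2(1.7) = 3.4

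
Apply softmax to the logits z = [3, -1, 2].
p = [0.7214, 0.0132, 0.2654]

exp(z) = [20.09, 0.3679, 7.389]
Sum = 27.84
p = [0.7214, 0.0132, 0.2654]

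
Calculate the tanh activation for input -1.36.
-0.8764

tanh(-1.36) = (e^(-1.36) - e^(1.36))/(e^(-1.36) + e^(1.36)) = -0.8764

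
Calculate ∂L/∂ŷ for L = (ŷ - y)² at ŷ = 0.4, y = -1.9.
∂L/∂ŷ = 4.6

∂L/∂ŷ = 2(ŷ - y) = 2(0.4 - -1.9) = 2(2.3) = 4.6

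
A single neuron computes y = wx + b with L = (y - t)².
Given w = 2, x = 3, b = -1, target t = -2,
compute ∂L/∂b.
∂L/∂b = 14

y = wx + b = (2)(3) + -1 = 5
∂L/∂y = 2(y - t) = 2(5 - -2) = 14
∂y/∂b = 1
∂L/∂b = ∂L/∂y · ∂y/∂b = 14 × 1 = 14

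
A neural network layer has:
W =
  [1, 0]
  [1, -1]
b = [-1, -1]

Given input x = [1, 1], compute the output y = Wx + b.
y = [0, -1]

Wx = [1×1 + 0×1, 1×1 + -1×1]
   = [1, 0]
y = Wx + b = [1 + -1, 0 + -1] = [0, -1]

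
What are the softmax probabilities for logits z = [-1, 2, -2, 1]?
p = [0.0347, 0.6964, 0.0128, 0.2562]

exp(z) = [0.3679, 7.389, 0.1353, 2.718]
Sum = 10.61
p = [0.0347, 0.6964, 0.0128, 0.2562]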